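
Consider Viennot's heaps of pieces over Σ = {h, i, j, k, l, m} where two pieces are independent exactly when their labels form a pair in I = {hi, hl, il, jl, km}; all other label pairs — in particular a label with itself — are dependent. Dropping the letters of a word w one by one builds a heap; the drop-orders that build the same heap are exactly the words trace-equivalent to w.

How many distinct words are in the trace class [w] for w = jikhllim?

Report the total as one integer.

12

piece 0:j — minimal
piece 1:i rests on {0:j}
piece 2:k rests on {1:i}
piece 3:h rests on {2:k}
piece 4:l rests on {2:k}
piece 5:l rests on {4:l}
piece 6:i rests on {2:k}
piece 7:m rests on {3:h, 5:l, 6:i}
minimal pieces: {0:j}
ways to finish when only these pieces remain (= sum over removing one remaining piece with nothing left below it):
  1 left: {7}→1
  2 left: {3,7}→1  {5,7}→1  {6,7}→1
  3 left: {3,5,7}→2  {3,6,7}→2  {4,5,7}→1  {5,6,7}→2
  4 left: {3,4,5,7}→3  {3,5,6,7}→6  {4,5,6,7}→3
  5 left: {3,4,5,6,7}→12
  6 left: {2,3,4,5,6,7}→12
  placing 0:j first → 12 extensions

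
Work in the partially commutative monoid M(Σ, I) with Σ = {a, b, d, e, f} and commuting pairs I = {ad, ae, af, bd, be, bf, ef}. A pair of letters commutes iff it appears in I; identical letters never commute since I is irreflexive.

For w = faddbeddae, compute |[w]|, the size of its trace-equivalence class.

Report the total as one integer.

120

drop 0:f onto floor
drop 1:a onto floor
drop 2:d onto {0:f}
drop 3:d onto {2:d}
drop 4:b onto {1:a}
drop 5:e onto {3:d}
drop 6:d onto {5:e}
drop 7:d onto {6:d}
drop 8:a onto {4:b}
drop 9:e onto {7:d}
ground layer = {0:f, 1:a}
drop-orders for the pieces not yet dropped (sum over which currently-grounded one goes next):
  1 to go: {8} 1  {9} 1
  2 to go: {4,8} 1  {7,9} 1  {8,9} 2
  3 to go: {1,4,8} 1  {4,8,9} 3  {6,7,9} 1  {7,8,9} 3
  4 to go: {1,4,8,9} 4  {4,7,8,9} 6  {5,6,7,9} 1  {6,7,8,9} 4
  5 to go: {1,4,7,8,9} 10  {3,5,6,7,9} 1  {4,6,7,8,9} 10  {5,6,7,8,9} 5
  6 to go: {1,4,6,7,8,9} 20  {2,3,5,6,7,9} 1  {3,5,6,7,8,9} 6  {4,5,6,7,8,9} 15
  7 to go: {0,2,3,5,6,7,9} 1  {1,4,5,6,7,8,9} 35  {2,3,5,6,7,8,9} 7  {3,4,5,6,7,8,9} 21
  8 to go: {0,2,3,5,6,7,8,9} 8  {1,3,4,5,6,7,8,9} 56  {2,3,4,5,6,7,8,9} 28
  if 0:f drops first: 84 orders
  if 1:a drops first: 36 orders
heap linearizations: 120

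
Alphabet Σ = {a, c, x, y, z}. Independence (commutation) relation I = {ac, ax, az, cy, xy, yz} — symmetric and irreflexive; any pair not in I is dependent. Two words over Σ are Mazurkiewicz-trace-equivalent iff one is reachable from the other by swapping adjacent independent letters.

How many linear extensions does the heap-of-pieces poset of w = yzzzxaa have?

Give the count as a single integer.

35

piece 0:y — minimal
piece 1:z — minimal
piece 2:z rests on {1:z}
piece 3:z rests on {2:z}
piece 4:x rests on {3:z}
piece 5:a rests on {0:y}
piece 6:a rests on {5:a}
minimal pieces: {0:y, 1:z}
ways to finish when only these pieces remain (= sum over removing one remaining piece with nothing left below it):
  1 left: {4}→1  {6}→1
  2 left: {3,4}→1  {4,6}→2  {5,6}→1
  3 left: {0,5,6}→1  {2,3,4}→1  {3,4,6}→3  {4,5,6}→3
  4 left: {0,4,5,6}→4  {1,2,3,4}→1  {2,3,4,6}→4  {3,4,5,6}→6
  5 left: {0,3,4,5,6}→10  {1,2,3,4,6}→5  {2,3,4,5,6}→10
  placing 0:y first → 15 extensions
  placing 1:z first → 20 extensions
total linear extensions = 35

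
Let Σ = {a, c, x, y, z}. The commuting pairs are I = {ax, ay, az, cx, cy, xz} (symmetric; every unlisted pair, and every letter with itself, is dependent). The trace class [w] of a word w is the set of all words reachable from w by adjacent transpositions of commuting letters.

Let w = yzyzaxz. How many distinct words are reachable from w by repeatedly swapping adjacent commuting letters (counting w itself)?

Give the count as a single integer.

21

0(y) covers ∅
1(z) covers 0:y
2(y) covers 1:z
3(z) covers 2:y
4(a) covers ∅
5(x) covers 2:y
6(z) covers 3:z
floor of heap: 0:y, 4:a
completions by unplaced set U, small U first (add the entries for U minus each lowest piece of U):
  |U|=1: {4}:1  {5}:1  {6}:1
  |U|=2: {3,6}:1  {4,5}:2  {4,6}:2  {5,6}:2
  |U|=3: {3,4,6}:3  {3,5,6}:3  {4,5,6}:6
  |U|=4: {2,3,5,6}:3  {3,4,5,6}:12
  |U|=5: {1,2,3,5,6}:3  {2,3,4,5,6}:15
  start at 0(y): 18
  start at 4(a): 3
sum over floor = 21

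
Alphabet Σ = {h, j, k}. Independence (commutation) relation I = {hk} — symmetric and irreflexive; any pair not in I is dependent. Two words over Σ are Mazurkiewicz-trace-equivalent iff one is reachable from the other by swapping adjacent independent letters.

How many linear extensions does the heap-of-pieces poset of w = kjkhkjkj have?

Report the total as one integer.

#0=k has no predecessor
#1=j depends on [0:k]
#2=k depends on [1:j]
#3=h depends on [1:j]
#4=k depends on [2:k]
#5=j depends on [3:h, 4:k]
#6=k depends on [5:j]
#7=j depends on [6:k]
sources: [0:k]
N(rest) = Σ N(rest − s) over sources s of rest; N(one piece) = 1:
  size 1 → [7]=1
  size 2 → [6,7]=1
  size 3 → [5,6,7]=1
  size 4 → [3,5,6,7]=1  [4,5,6,7]=1
  size 5 → [2,4,5,6,7]=1  [3,4,5,6,7]=2
  size 6 → [2,3,4,5,6,7]=3
  first=0(k) contributes 3

3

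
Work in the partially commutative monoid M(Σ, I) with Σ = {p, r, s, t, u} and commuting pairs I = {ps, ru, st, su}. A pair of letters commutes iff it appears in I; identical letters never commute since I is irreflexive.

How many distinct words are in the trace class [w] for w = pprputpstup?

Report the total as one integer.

8

#0=p has no predecessor
#1=p depends on [0:p]
#2=r depends on [1:p]
#3=p depends on [2:r]
#4=u depends on [3:p]
#5=t depends on [4:u]
#6=p depends on [5:t]
#7=s depends on [2:r]
#8=t depends on [6:p]
#9=u depends on [8:t]
#10=p depends on [9:u]
sources: [0:p]
N(rest) = Σ N(rest − s) over sources s of rest; N(one piece) = 1:
  size 1 → [7]=1  [10]=1
  size 2 → [7,10]=2  [9,10]=1
  size 3 → [7,9,10]=3  [8,9,10]=1
  size 4 → [6,8,9,10]=1  [7,8,9,10]=4
  size 5 → [5,6,8,9,10]=1  [6,7,8,9,10]=5
  size 6 → [4,5,6,8,9,10]=1  [5,6,7,8,9,10]=6
  size 7 → [3,4,5,6,8,9,10]=1  [4,5,6,7,8,9,10]=7
  size 8 → [3,4,5,6,7,8,9,10]=8
  size 9 → [2,3,4,5,6,7,8,9,10]=8
  first=0(p) contributes 8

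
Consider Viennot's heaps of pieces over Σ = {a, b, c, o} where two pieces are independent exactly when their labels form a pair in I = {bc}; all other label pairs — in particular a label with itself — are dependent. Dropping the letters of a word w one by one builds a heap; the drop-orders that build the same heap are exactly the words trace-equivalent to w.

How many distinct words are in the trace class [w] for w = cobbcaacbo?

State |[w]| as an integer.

#0=c has no predecessor
#1=o depends on [0:c]
#2=b depends on [1:o]
#3=b depends on [2:b]
#4=c depends on [1:o]
#5=a depends on [3:b, 4:c]
#6=a depends on [5:a]
#7=c depends on [6:a]
#8=b depends on [6:a]
#9=o depends on [7:c, 8:b]
sources: [0:c]
N(rest) = Σ N(rest − s) over sources s of rest; N(one piece) = 1:
  size 1 → [9]=1
  size 2 → [7,9]=1  [8,9]=1
  size 3 → [7,8,9]=2
  size 4 → [6,7,8,9]=2
  size 5 → [5,6,7,8,9]=2
  size 6 → [3,5,6,7,8,9]=2  [4,5,6,7,8,9]=2
  size 7 → [2,3,5,6,7,8,9]=2  [3,4,5,6,7,8,9]=4
  size 8 → [2,3,4,5,6,7,8,9]=6
  first=0(c) contributes 6

6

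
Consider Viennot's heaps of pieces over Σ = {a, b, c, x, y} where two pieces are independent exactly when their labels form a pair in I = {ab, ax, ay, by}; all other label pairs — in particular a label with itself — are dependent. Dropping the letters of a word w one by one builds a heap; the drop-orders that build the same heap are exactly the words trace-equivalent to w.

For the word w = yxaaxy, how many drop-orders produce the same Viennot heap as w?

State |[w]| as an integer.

0(y) covers ∅
1(x) covers 0:y
2(a) covers ∅
3(a) covers 2:a
4(x) covers 1:x
5(y) covers 4:x
floor of heap: 0:y, 2:a
completions by unplaced set U, small U first (add the entries for U minus each lowest piece of U):
  |U|=1: {3}:1  {5}:1
  |U|=2: {2,3}:1  {3,5}:2  {4,5}:1
  |U|=3: {1,4,5}:1  {2,3,5}:3  {3,4,5}:3
  |U|=4: {0,1,4,5}:1  {1,3,4,5}:4  {2,3,4,5}:6
  start at 0(y): 10
  start at 2(a): 5
sum over floor = 15

15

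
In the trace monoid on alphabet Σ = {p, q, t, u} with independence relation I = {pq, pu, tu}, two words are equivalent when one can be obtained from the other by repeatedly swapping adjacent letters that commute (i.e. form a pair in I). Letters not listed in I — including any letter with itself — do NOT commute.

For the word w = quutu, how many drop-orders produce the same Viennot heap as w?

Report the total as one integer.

0(q) covers ∅
1(u) covers 0:q
2(u) covers 1:u
3(t) covers 0:q
4(u) covers 2:u
floor of heap: 0:q
completions by unplaced set U, small U first (add the entries for U minus each lowest piece of U):
  |U|=1: {3}:1  {4}:1
  |U|=2: {2,4}:1  {3,4}:2
  |U|=3: {1,2,4}:1  {2,3,4}:3
  start at 0(q): 4

4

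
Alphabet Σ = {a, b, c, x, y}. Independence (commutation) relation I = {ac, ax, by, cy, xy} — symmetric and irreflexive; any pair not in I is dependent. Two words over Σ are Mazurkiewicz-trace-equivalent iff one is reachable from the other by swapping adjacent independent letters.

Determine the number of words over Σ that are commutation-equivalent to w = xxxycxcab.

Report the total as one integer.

28

piece 0:x — minimal
piece 1:x rests on {0:x}
piece 2:x rests on {1:x}
piece 3:y — minimal
piece 4:c rests on {2:x}
piece 5:x rests on {4:c}
piece 6:c rests on {5:x}
piece 7:a rests on {3:y}
piece 8:b rests on {6:c, 7:a}
minimal pieces: {0:x, 3:y}
ways to finish when only these pieces remain (= sum over removing one remaining piece with nothing left below it):
  1 left: {8}→1
  2 left: {6,8}→1  {7,8}→1
  3 left: {3,7,8}→1  {5,6,8}→1  {6,7,8}→2
  4 left: {3,6,7,8}→3  {4,5,6,8}→1  {5,6,7,8}→3
  5 left: {2,4,5,6,8}→1  {3,5,6,7,8}→6  {4,5,6,7,8}→4
  6 left: {1,2,4,5,6,8}→1  {2,4,5,6,7,8}→5  {3,4,5,6,7,8}→10
  7 left: {0,1,2,4,5,6,8}→1  {1,2,4,5,6,7,8}→6  {2,3,4,5,6,7,8}→15
  placing 0:x first → 21 extensions
  placing 3:y first → 7 extensions
total linear extensions = 28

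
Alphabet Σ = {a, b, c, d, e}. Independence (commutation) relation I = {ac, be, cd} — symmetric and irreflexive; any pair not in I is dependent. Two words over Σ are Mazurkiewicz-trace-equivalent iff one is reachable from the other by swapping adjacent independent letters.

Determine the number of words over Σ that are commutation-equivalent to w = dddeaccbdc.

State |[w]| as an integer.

#0=d has no predecessor
#1=d depends on [0:d]
#2=d depends on [1:d]
#3=e depends on [2:d]
#4=a depends on [3:e]
#5=c depends on [3:e]
#6=c depends on [5:c]
#7=b depends on [4:a, 6:c]
#8=d depends on [7:b]
#9=c depends on [7:b]
sources: [0:d]
N(rest) = Σ N(rest − s) over sources s of rest; N(one piece) = 1:
  size 1 → [8]=1  [9]=1
  size 2 → [8,9]=2
  size 3 → [7,8,9]=2
  size 4 → [4,7,8,9]=2  [6,7,8,9]=2
  size 5 → [4,6,7,8,9]=4  [5,6,7,8,9]=2
  size 6 → [4,5,6,7,8,9]=6
  size 7 → [3,4,5,6,7,8,9]=6
  size 8 → [2,3,4,5,6,7,8,9]=6
  first=0(d) contributes 6

6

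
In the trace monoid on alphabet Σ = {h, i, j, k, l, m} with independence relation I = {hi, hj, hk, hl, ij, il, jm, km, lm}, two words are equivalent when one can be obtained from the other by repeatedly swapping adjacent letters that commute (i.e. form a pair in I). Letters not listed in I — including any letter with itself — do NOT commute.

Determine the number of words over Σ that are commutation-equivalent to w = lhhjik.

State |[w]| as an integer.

0(l) covers ∅
1(h) covers ∅
2(h) covers 1:h
3(j) covers 0:l
4(i) covers ∅
5(k) covers 3:j, 4:i
floor of heap: 0:l, 1:h, 4:i
completions by unplaced set U, small U first (add the entries for U minus each lowest piece of U):
  |U|=1: {2}:1  {5}:1
  |U|=2: {1,2}:1  {2,5}:2  {3,5}:1  {4,5}:1
  |U|=3: {0,3,5}:1  {1,2,5}:3  {2,3,5}:3  {2,4,5}:3  {3,4,5}:2
  |U|=4: {0,2,3,5}:4  {0,3,4,5}:3  {1,2,3,5}:6  {1,2,4,5}:6  {2,3,4,5}:8
  start at 0(l): 20
  start at 1(h): 15
  start at 4(i): 10
sum over floor = 45

45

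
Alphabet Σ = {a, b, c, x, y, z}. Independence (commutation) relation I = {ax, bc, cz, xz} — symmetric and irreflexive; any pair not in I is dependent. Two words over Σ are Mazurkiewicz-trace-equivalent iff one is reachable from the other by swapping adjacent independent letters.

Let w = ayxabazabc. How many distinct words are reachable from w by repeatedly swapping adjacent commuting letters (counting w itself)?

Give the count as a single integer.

4

piece 0:a — minimal
piece 1:y rests on {0:a}
piece 2:x rests on {1:y}
piece 3:a rests on {1:y}
piece 4:b rests on {2:x, 3:a}
piece 5:a rests on {4:b}
piece 6:z rests on {5:a}
piece 7:a rests on {6:z}
piece 8:b rests on {7:a}
piece 9:c rests on {7:a}
minimal pieces: {0:a}
ways to finish when only these pieces remain (= sum over removing one remaining piece with nothing left below it):
  1 left: {8}→1  {9}→1
  2 left: {8,9}→2
  3 left: {7,8,9}→2
  4 left: {6,7,8,9}→2
  5 left: {5,6,7,8,9}→2
  6 left: {4,5,6,7,8,9}→2
  7 left: {2,4,5,6,7,8,9}→2  {3,4,5,6,7,8,9}→2
  8 left: {2,3,4,5,6,7,8,9}→4
  placing 0:a first → 4 extensions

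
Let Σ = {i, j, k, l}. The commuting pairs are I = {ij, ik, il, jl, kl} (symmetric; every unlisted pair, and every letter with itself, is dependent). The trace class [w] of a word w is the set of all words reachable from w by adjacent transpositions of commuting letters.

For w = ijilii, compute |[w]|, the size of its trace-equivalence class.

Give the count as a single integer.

0(i) covers ∅
1(j) covers ∅
2(i) covers 0:i
3(l) covers ∅
4(i) covers 2:i
5(i) covers 4:i
floor of heap: 0:i, 1:j, 3:l
completions by unplaced set U, small U first (add the entries for U minus each lowest piece of U):
  |U|=1: {1}:1  {3}:1  {5}:1
  |U|=2: {1,3}:2  {1,5}:2  {3,5}:2  {4,5}:1
  |U|=3: {1,3,5}:6  {1,4,5}:3  {2,4,5}:1  {3,4,5}:3
  |U|=4: {0,2,4,5}:1  {1,2,4,5}:4  {1,3,4,5}:12  {2,3,4,5}:4
  start at 0(i): 20
  start at 1(j): 5
  start at 3(l): 5
sum over floor = 30

30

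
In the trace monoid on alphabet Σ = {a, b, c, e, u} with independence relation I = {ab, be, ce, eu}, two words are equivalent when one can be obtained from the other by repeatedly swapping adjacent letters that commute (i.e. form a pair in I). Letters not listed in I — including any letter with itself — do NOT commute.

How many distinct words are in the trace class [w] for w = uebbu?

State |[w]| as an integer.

5

#0=u has no predecessor
#1=e has no predecessor
#2=b depends on [0:u]
#3=b depends on [2:b]
#4=u depends on [3:b]
sources: [0:u, 1:e]
N(rest) = Σ N(rest − s) over sources s of rest; N(one piece) = 1:
  size 1 → [1]=1  [4]=1
  size 2 → [1,4]=2  [3,4]=1
  size 3 → [1,3,4]=3  [2,3,4]=1
  first=0(u) contributes 4
  first=1(e) contributes 1
|[w]| = 5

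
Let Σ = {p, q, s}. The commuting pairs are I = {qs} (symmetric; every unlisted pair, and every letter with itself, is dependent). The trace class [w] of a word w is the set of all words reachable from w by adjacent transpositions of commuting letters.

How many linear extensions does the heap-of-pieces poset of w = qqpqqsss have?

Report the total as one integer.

10

#0=q has no predecessor
#1=q depends on [0:q]
#2=p depends on [1:q]
#3=q depends on [2:p]
#4=q depends on [3:q]
#5=s depends on [2:p]
#6=s depends on [5:s]
#7=s depends on [6:s]
sources: [0:q]
N(rest) = Σ N(rest − s) over sources s of rest; N(one piece) = 1:
  size 1 → [4]=1  [7]=1
  size 2 → [3,4]=1  [4,7]=2  [6,7]=1
  size 3 → [3,4,7]=3  [4,6,7]=3  [5,6,7]=1
  size 4 → [3,4,6,7]=6  [4,5,6,7]=4
  size 5 → [3,4,5,6,7]=10
  size 6 → [2,3,4,5,6,7]=10
  first=0(q) contributes 10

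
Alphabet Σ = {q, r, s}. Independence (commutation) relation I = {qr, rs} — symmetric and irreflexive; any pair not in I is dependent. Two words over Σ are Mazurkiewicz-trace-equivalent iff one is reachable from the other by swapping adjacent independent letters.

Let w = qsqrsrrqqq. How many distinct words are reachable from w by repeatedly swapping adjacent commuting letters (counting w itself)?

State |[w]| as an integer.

#0=q has no predecessor
#1=s depends on [0:q]
#2=q depends on [1:s]
#3=r has no predecessor
#4=s depends on [2:q]
#5=r depends on [3:r]
#6=r depends on [5:r]
#7=q depends on [4:s]
#8=q depends on [7:q]
#9=q depends on [8:q]
sources: [0:q, 3:r]
N(rest) = Σ N(rest − s) over sources s of rest; N(one piece) = 1:
  size 1 → [6]=1  [9]=1
  size 2 → [5,6]=1  [6,9]=2  [8,9]=1
  size 3 → [3,5,6]=1  [5,6,9]=3  [6,8,9]=3  [7,8,9]=1
  size 4 → [3,5,6,9]=4  [4,7,8,9]=1  [5,6,8,9]=6  [6,7,8,9]=4
  size 5 → [2,4,7,8,9]=1  [3,5,6,8,9]=10  [4,6,7,8,9]=5  [5,6,7,8,9]=10
  size 6 → [1,2,4,7,8,9]=1  [2,4,6,7,8,9]=6  [3,5,6,7,8,9]=20  [4,5,6,7,8,9]=15
  size 7 → [0,1,2,4,7,8,9]=1  [1,2,4,6,7,8,9]=7  [2,4,5,6,7,8,9]=21  [3,4,5,6,7,8,9]=35
  size 8 → [0,1,2,4,6,7,8,9]=8  [1,2,4,5,6,7,8,9]=28  [2,3,4,5,6,7,8,9]=56
  first=0(q) contributes 84
  first=3(r) contributes 36
|[w]| = 120

120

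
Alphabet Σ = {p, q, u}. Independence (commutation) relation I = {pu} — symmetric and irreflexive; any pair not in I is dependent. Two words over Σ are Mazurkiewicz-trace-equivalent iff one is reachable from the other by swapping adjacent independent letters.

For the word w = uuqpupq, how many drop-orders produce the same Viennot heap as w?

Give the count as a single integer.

piece 0:u — minimal
piece 1:u rests on {0:u}
piece 2:q rests on {1:u}
piece 3:p rests on {2:q}
piece 4:u rests on {2:q}
piece 5:p rests on {3:p}
piece 6:q rests on {4:u, 5:p}
minimal pieces: {0:u}
ways to finish when only these pieces remain (= sum over removing one remaining piece with nothing left below it):
  1 left: {6}→1
  2 left: {4,6}→1  {5,6}→1
  3 left: {3,5,6}→1  {4,5,6}→2
  4 left: {3,4,5,6}→3
  5 left: {2,3,4,5,6}→3
  placing 0:u first → 3 extensions

3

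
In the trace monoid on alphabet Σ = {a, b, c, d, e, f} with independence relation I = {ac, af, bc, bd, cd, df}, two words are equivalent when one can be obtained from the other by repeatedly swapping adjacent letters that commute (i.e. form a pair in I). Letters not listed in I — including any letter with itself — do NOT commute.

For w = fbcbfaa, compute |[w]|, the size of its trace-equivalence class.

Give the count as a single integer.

piece 0:f — minimal
piece 1:b rests on {0:f}
piece 2:c rests on {0:f}
piece 3:b rests on {1:b}
piece 4:f rests on {2:c, 3:b}
piece 5:a rests on {3:b}
piece 6:a rests on {5:a}
minimal pieces: {0:f}
ways to finish when only these pieces remain (= sum over removing one remaining piece with nothing left below it):
  1 left: {4}→1  {6}→1
  2 left: {2,4}→1  {4,6}→2  {5,6}→1
  3 left: {2,4,6}→3  {4,5,6}→3
  4 left: {2,4,5,6}→6  {3,4,5,6}→3
  5 left: {1,3,4,5,6}→3  {2,3,4,5,6}→9
  placing 0:f first → 12 extensions

12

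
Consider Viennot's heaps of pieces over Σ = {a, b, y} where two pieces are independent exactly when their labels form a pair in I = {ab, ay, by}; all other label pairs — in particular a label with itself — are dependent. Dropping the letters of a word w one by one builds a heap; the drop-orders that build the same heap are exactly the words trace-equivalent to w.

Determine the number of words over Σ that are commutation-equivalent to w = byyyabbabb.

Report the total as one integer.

2520

drop 0:b onto floor
drop 1:y onto floor
drop 2:y onto {1:y}
drop 3:y onto {2:y}
drop 4:a onto floor
drop 5:b onto {0:b}
drop 6:b onto {5:b}
drop 7:a onto {4:a}
drop 8:b onto {6:b}
drop 9:b onto {8:b}
ground layer = {0:b, 1:y, 4:a}
drop-orders for the pieces not yet dropped (sum over which currently-grounded one goes next):
  1 to go: {3} 1  {7} 1  {9} 1
  2 to go: {2,3} 1  {3,7} 2  {3,9} 2  {4,7} 1  {7,9} 2  {8,9} 1
  3 to go: {1,2,3} 1  {2,3,7} 3  {2,3,9} 3  {3,4,7} 3  {3,7,9} 6  {3,8,9} 3  {4,7,9} 3  {6,8,9} 1  {7,8,9} 3
  4 to go: {1,2,3,7} 4  {1,2,3,9} 4  {2,3,4,7} 6  {2,3,7,9} 12  {2,3,8,9} 6  {3,4,7,9} 12  {3,6,8,9} 4  {3,7,8,9} 12  {4,7,8,9} 6  {5,6,8,9} 1  {6,7,8,9} 4
  5 to go: {0,5,6,8,9} 1  {1,2,3,4,7} 10  {1,2,3,7,9} 20  {1,2,3,8,9} 10  {2,3,4,7,9} 30  {2,3,6,8,9} 10  {2,3,7,8,9} 30  {3,4,7,8,9} 30  {3,5,6,8,9} 5  {3,6,7,8,9} 20  {4,6,7,8,9} 10  {5,6,7,8,9} 5
  6 to go: {0,3,5,6,8,9} 6  {0,5,6,7,8,9} 6  {1,2,3,4,7,9} 60  {1,2,3,6,8,9} 20  {1,2,3,7,8,9} 60  {2,3,4,7,8,9} 90  {2,3,5,6,8,9} 15  {2,3,6,7,8,9} 60  {3,4,6,7,8,9} 60  {3,5,6,7,8,9} 30  {4,5,6,7,8,9} 15
  7 to go: {0,2,3,5,6,8,9} 21  {0,3,5,6,7,8,9} 42  {0,4,5,6,7,8,9} 21  {1,2,3,4,7,8,9} 210  {1,2,3,5,6,8,9} 35  {1,2,3,6,7,8,9} 140  {2,3,4,6,7,8,9} 210  {2,3,5,6,7,8,9} 105  {3,4,5,6,7,8,9} 105
  8 to go: {0,1,2,3,5,6,8,9} 56  {0,2,3,5,6,7,8,9} 168  {0,3,4,5,6,7,8,9} 168  {1,2,3,4,6,7,8,9} 560  {1,2,3,5,6,7,8,9} 280  {2,3,4,5,6,7,8,9} 420
  if 0:b drops first: 1260 orders
  if 1:y drops first: 756 orders
  if 4:a drops first: 504 orders
heap linearizations: 2520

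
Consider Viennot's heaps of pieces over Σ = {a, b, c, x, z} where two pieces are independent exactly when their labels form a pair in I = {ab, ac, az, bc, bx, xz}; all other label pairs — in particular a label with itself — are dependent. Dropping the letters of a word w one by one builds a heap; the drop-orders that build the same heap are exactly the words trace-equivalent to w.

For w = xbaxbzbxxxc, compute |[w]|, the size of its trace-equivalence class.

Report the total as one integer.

piece 0:x — minimal
piece 1:b — minimal
piece 2:a rests on {0:x}
piece 3:x rests on {2:a}
piece 4:b rests on {1:b}
piece 5:z rests on {4:b}
piece 6:b rests on {5:z}
piece 7:x rests on {3:x}
piece 8:x rests on {7:x}
piece 9:x rests on {8:x}
piece 10:c rests on {5:z, 9:x}
minimal pieces: {0:x, 1:b}
ways to finish when only these pieces remain (= sum over removing one remaining piece with nothing left below it):
  1 left: {6}→1  {10}→1
  2 left: {6,10}→2  {9,10}→1
  3 left: {5,6,10}→2  {6,9,10}→3  {8,9,10}→1
  4 left: {4,5,6,10}→2  {5,6,9,10}→5  {6,8,9,10}→4  {7,8,9,10}→1
  5 left: {1,4,5,6,10}→2  {3,7,8,9,10}→1  {4,5,6,9,10}→7  {5,6,8,9,10}→9  {6,7,8,9,10}→5
  6 left: {1,4,5,6,9,10}→9  {2,3,7,8,9,10}→1  {3,6,7,8,9,10}→6  {4,5,6,8,9,10}→16  {5,6,7,8,9,10}→14
  7 left: {0,2,3,7,8,9,10}→1  {1,4,5,6,8,9,10}→25  {2,3,6,7,8,9,10}→7  {3,5,6,7,8,9,10}→20  {4,5,6,7,8,9,10}→30
  8 left: {0,2,3,6,7,8,9,10}→8  {1,4,5,6,7,8,9,10}→55  {2,3,5,6,7,8,9,10}→27  {3,4,5,6,7,8,9,10}→50
  9 left: {0,2,3,5,6,7,8,9,10}→35  {1,3,4,5,6,7,8,9,10}→105  {2,3,4,5,6,7,8,9,10}→77
  placing 0:x first → 182 extensions
  placing 1:b first → 112 extensions
total linear extensions = 294

294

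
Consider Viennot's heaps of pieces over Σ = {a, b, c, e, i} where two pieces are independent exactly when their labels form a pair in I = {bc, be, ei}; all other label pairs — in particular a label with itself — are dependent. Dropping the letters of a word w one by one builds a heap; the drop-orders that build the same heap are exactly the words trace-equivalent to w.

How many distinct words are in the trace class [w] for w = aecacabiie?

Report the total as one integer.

0(a) covers ∅
1(e) covers 0:a
2(c) covers 1:e
3(a) covers 2:c
4(c) covers 3:a
5(a) covers 4:c
6(b) covers 5:a
7(i) covers 6:b
8(i) covers 7:i
9(e) covers 5:a
floor of heap: 0:a
completions by unplaced set U, small U first (add the entries for U minus each lowest piece of U):
  |U|=1: {8}:1  {9}:1
  |U|=2: {7,8}:1  {8,9}:2
  |U|=3: {6,7,8}:1  {7,8,9}:3
  |U|=4: {6,7,8,9}:4
  |U|=5: {5,6,7,8,9}:4
  |U|=6: {4,5,6,7,8,9}:4
  |U|=7: {3,4,5,6,7,8,9}:4
  |U|=8: {2,3,4,5,6,7,8,9}:4
  start at 0(a): 4

4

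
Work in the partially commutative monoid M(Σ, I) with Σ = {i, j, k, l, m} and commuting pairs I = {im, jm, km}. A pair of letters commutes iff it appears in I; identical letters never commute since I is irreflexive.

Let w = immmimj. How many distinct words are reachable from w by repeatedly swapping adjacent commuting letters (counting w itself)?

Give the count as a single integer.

#0=i has no predecessor
#1=m has no predecessor
#2=m depends on [1:m]
#3=m depends on [2:m]
#4=i depends on [0:i]
#5=m depends on [3:m]
#6=j depends on [4:i]
sources: [0:i, 1:m]
N(rest) = Σ N(rest − s) over sources s of rest; N(one piece) = 1:
  size 1 → [5]=1  [6]=1
  size 2 → [3,5]=1  [4,6]=1  [5,6]=2
  size 3 → [0,4,6]=1  [2,3,5]=1  [3,5,6]=3  [4,5,6]=3
  size 4 → [0,4,5,6]=4  [1,2,3,5]=1  [2,3,5,6]=4  [3,4,5,6]=6
  size 5 → [0,3,4,5,6]=10  [1,2,3,5,6]=5  [2,3,4,5,6]=10
  first=0(i) contributes 15
  first=1(m) contributes 20
|[w]| = 35

35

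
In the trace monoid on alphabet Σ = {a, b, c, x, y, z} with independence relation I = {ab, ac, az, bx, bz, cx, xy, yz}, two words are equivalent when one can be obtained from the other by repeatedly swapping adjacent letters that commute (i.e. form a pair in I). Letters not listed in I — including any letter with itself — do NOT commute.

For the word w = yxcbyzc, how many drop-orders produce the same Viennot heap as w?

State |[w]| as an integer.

piece 0:y — minimal
piece 1:x — minimal
piece 2:c rests on {0:y}
piece 3:b rests on {2:c}
piece 4:y rests on {3:b}
piece 5:z rests on {1:x, 2:c}
piece 6:c rests on {4:y, 5:z}
minimal pieces: {0:y, 1:x}
ways to finish when only these pieces remain (= sum over removing one remaining piece with nothing left below it):
  1 left: {6}→1
  2 left: {4,6}→1  {5,6}→1
  3 left: {1,5,6}→1  {3,4,6}→1  {4,5,6}→2
  4 left: {1,4,5,6}→3  {3,4,5,6}→3
  5 left: {1,3,4,5,6}→6  {2,3,4,5,6}→3
  placing 0:y first → 9 extensions
  placing 1:x first → 3 extensions
total linear extensions = 12

12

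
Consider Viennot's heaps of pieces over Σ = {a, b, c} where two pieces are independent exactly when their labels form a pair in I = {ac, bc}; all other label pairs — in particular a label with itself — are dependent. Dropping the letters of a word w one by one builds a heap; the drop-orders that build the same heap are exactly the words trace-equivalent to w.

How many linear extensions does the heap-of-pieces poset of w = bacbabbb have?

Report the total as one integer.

drop 0:b onto floor
drop 1:a onto {0:b}
drop 2:c onto floor
drop 3:b onto {1:a}
drop 4:a onto {3:b}
drop 5:b onto {4:a}
drop 6:b onto {5:b}
drop 7:b onto {6:b}
ground layer = {0:b, 2:c}
drop-orders for the pieces not yet dropped (sum over which currently-grounded one goes next):
  1 to go: {2} 1  {7} 1
  2 to go: {2,7} 2  {6,7} 1
  3 to go: {2,6,7} 3  {5,6,7} 1
  4 to go: {2,5,6,7} 4  {4,5,6,7} 1
  5 to go: {2,4,5,6,7} 5  {3,4,5,6,7} 1
  6 to go: {1,3,4,5,6,7} 1  {2,3,4,5,6,7} 6
  if 0:b drops first: 7 orders
  if 2:c drops first: 1 orders
heap linearizations: 8

8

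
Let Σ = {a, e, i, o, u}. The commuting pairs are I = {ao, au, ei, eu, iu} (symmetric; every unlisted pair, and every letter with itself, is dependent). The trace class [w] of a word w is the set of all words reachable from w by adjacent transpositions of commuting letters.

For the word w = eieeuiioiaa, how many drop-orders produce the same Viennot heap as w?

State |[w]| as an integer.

piece 0:e — minimal
piece 1:i — minimal
piece 2:e rests on {0:e}
piece 3:e rests on {2:e}
piece 4:u — minimal
piece 5:i rests on {1:i}
piece 6:i rests on {5:i}
piece 7:o rests on {3:e, 4:u, 6:i}
piece 8:i rests on {7:o}
piece 9:a rests on {8:i}
piece 10:a rests on {9:a}
minimal pieces: {0:e, 1:i, 4:u}
ways to finish when only these pieces remain (= sum over removing one remaining piece with nothing left below it):
  1 left: {10}→1
  2 left: {9,10}→1
  3 left: {8,9,10}→1
  4 left: {7,8,9,10}→1
  5 left: {3,7,8,9,10}→1  {4,7,8,9,10}→1  {6,7,8,9,10}→1
  6 left: {2,3,7,8,9,10}→1  {3,4,7,8,9,10}→2  {3,6,7,8,9,10}→2  {4,6,7,8,9,10}→2  {5,6,7,8,9,10}→1
  7 left: {0,2,3,7,8,9,10}→1  {1,5,6,7,8,9,10}→1  {2,3,4,7,8,9,10}→3  {2,3,6,7,8,9,10}→3  {3,4,6,7,8,9,10}→6  {3,5,6,7,8,9,10}→3  {4,5,6,7,8,9,10}→3
  8 left: {0,2,3,4,7,8,9,10}→4  {0,2,3,6,7,8,9,10}→4  {1,3,5,6,7,8,9,10}→4  {1,4,5,6,7,8,9,10}→4  {2,3,4,6,7,8,9,10}→12  {2,3,5,6,7,8,9,10}→6  {3,4,5,6,7,8,9,10}→12
  9 left: {0,2,3,4,6,7,8,9,10}→20  {0,2,3,5,6,7,8,9,10}→10  {1,2,3,5,6,7,8,9,10}→10  {1,3,4,5,6,7,8,9,10}→20  {2,3,4,5,6,7,8,9,10}→30
  placing 0:e first → 60 extensions
  placing 1:i first → 60 extensions
  placing 4:u first → 20 extensions
total linear extensions = 140

140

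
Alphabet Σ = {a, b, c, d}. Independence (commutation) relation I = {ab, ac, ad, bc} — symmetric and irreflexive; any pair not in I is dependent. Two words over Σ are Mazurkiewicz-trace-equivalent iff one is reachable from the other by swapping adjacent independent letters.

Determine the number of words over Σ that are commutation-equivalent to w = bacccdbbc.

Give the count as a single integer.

108

0(b) covers ∅
1(a) covers ∅
2(c) covers ∅
3(c) covers 2:c
4(c) covers 3:c
5(d) covers 0:b, 4:c
6(b) covers 5:d
7(b) covers 6:b
8(c) covers 5:d
floor of heap: 0:b, 1:a, 2:c
completions by unplaced set U, small U first (add the entries for U minus each lowest piece of U):
  |U|=1: {1}:1  {7}:1  {8}:1
  |U|=2: {1,7}:2  {1,8}:2  {6,7}:1  {7,8}:2
  |U|=3: {1,6,7}:3  {1,7,8}:6  {6,7,8}:3
  |U|=4: {1,6,7,8}:12  {5,6,7,8}:3
  |U|=5: {0,5,6,7,8}:3  {1,5,6,7,8}:15  {4,5,6,7,8}:3
  |U|=6: {0,1,5,6,7,8}:18  {0,4,5,6,7,8}:6  {1,4,5,6,7,8}:18  {3,4,5,6,7,8}:3
  |U|=7: {0,1,4,5,6,7,8}:42  {0,3,4,5,6,7,8}:9  {1,3,4,5,6,7,8}:21  {2,3,4,5,6,7,8}:3
  start at 0(b): 24
  start at 1(a): 12
  start at 2(c): 72
sum over floor = 108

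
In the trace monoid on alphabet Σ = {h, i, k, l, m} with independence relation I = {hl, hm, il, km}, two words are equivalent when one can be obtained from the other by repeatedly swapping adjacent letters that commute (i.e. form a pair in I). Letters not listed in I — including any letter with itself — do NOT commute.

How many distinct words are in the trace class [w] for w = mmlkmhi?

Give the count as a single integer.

piece 0:m — minimal
piece 1:m rests on {0:m}
piece 2:l rests on {1:m}
piece 3:k rests on {2:l}
piece 4:m rests on {2:l}
piece 5:h rests on {3:k}
piece 6:i rests on {4:m, 5:h}
minimal pieces: {0:m}
ways to finish when only these pieces remain (= sum over removing one remaining piece with nothing left below it):
  1 left: {6}→1
  2 left: {4,6}→1  {5,6}→1
  3 left: {3,5,6}→1  {4,5,6}→2
  4 left: {3,4,5,6}→3
  5 left: {2,3,4,5,6}→3
  placing 0:m first → 3 extensions

3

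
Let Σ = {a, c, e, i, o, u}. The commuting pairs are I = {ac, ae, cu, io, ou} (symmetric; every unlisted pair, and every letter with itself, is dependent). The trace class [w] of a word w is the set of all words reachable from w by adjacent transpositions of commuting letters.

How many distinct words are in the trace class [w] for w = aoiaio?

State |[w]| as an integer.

4

drop 0:a onto floor
drop 1:o onto {0:a}
drop 2:i onto {0:a}
drop 3:a onto {1:o, 2:i}
drop 4:i onto {3:a}
drop 5:o onto {3:a}
ground layer = {0:a}
drop-orders for the pieces not yet dropped (sum over which currently-grounded one goes next):
  1 to go: {4} 1  {5} 1
  2 to go: {4,5} 2
  3 to go: {3,4,5} 2
  4 to go: {1,3,4,5} 2  {2,3,4,5} 2
  if 0:a drops first: 4 orders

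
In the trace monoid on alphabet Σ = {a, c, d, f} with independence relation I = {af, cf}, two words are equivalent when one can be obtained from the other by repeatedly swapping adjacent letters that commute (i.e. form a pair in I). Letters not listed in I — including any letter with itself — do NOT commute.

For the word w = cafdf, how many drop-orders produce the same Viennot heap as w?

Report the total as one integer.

drop 0:c onto floor
drop 1:a onto {0:c}
drop 2:f onto floor
drop 3:d onto {1:a, 2:f}
drop 4:f onto {3:d}
ground layer = {0:c, 2:f}
drop-orders for the pieces not yet dropped (sum over which currently-grounded one goes next):
  1 to go: {4} 1
  2 to go: {3,4} 1
  3 to go: {1,3,4} 1  {2,3,4} 1
  if 0:c drops first: 2 orders
  if 2:f drops first: 1 orders
heap linearizations: 3

3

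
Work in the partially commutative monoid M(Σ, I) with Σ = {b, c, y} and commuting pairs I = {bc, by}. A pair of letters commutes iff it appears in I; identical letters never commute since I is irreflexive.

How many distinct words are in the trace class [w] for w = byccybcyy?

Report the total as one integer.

0(b) covers ∅
1(y) covers ∅
2(c) covers 1:y
3(c) covers 2:c
4(y) covers 3:c
5(b) covers 0:b
6(c) covers 4:y
7(y) covers 6:c
8(y) covers 7:y
floor of heap: 0:b, 1:y
completions by unplaced set U, small U first (add the entries for U minus each lowest piece of U):
  |U|=1: {5}:1  {8}:1
  |U|=2: {0,5}:1  {5,8}:2  {7,8}:1
  |U|=3: {0,5,8}:3  {5,7,8}:3  {6,7,8}:1
  |U|=4: {0,5,7,8}:6  {4,6,7,8}:1  {5,6,7,8}:4
  |U|=5: {0,5,6,7,8}:10  {3,4,6,7,8}:1  {4,5,6,7,8}:5
  |U|=6: {0,4,5,6,7,8}:15  {2,3,4,6,7,8}:1  {3,4,5,6,7,8}:6
  |U|=7: {0,3,4,5,6,7,8}:21  {1,2,3,4,6,7,8}:1  {2,3,4,5,6,7,8}:7
  start at 0(b): 8
  start at 1(y): 28
sum over floor = 36

36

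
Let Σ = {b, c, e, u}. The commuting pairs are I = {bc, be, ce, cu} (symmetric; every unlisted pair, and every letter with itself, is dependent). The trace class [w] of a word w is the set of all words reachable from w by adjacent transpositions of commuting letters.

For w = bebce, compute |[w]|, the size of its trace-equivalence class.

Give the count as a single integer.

0(b) covers ∅
1(e) covers ∅
2(b) covers 0:b
3(c) covers ∅
4(e) covers 1:e
floor of heap: 0:b, 1:e, 3:c
completions by unplaced set U, small U first (add the entries for U minus each lowest piece of U):
  |U|=1: {2}:1  {3}:1  {4}:1
  |U|=2: {0,2}:1  {1,4}:1  {2,3}:2  {2,4}:2  {3,4}:2
  |U|=3: {0,2,3}:3  {0,2,4}:3  {1,2,4}:3  {1,3,4}:3  {2,3,4}:6
  start at 0(b): 12
  start at 1(e): 12
  start at 3(c): 6
sum over floor = 30

30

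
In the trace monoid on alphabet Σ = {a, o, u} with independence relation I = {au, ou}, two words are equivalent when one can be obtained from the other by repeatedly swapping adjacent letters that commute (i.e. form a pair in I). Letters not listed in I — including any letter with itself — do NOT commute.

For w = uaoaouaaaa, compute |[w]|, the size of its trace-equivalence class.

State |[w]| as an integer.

drop 0:u onto floor
drop 1:a onto floor
drop 2:o onto {1:a}
drop 3:a onto {2:o}
drop 4:o onto {3:a}
drop 5:u onto {0:u}
drop 6:a onto {4:o}
drop 7:a onto {6:a}
drop 8:a onto {7:a}
drop 9:a onto {8:a}
ground layer = {0:u, 1:a}
drop-orders for the pieces not yet dropped (sum over which currently-grounded one goes next):
  1 to go: {5} 1  {9} 1
  2 to go: {0,5} 1  {5,9} 2  {8,9} 1
  3 to go: {0,5,9} 3  {5,8,9} 3  {7,8,9} 1
  4 to go: {0,5,8,9} 6  {5,7,8,9} 4  {6,7,8,9} 1
  5 to go: {0,5,7,8,9} 10  {4,6,7,8,9} 1  {5,6,7,8,9} 5
  6 to go: {0,5,6,7,8,9} 15  {3,4,6,7,8,9} 1  {4,5,6,7,8,9} 6
  7 to go: {0,4,5,6,7,8,9} 21  {2,3,4,6,7,8,9} 1  {3,4,5,6,7,8,9} 7
  8 to go: {0,3,4,5,6,7,8,9} 28  {1,2,3,4,6,7,8,9} 1  {2,3,4,5,6,7,8,9} 8
  if 0:u drops first: 9 orders
  if 1:a drops first: 36 orders
heap linearizations: 45

45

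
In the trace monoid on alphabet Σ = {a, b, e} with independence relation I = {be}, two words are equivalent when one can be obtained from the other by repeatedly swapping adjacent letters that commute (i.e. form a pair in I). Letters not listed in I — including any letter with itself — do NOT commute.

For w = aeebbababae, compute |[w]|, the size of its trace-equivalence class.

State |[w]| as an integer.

drop 0:a onto floor
drop 1:e onto {0:a}
drop 2:e onto {1:e}
drop 3:b onto {0:a}
drop 4:b onto {3:b}
drop 5:a onto {2:e, 4:b}
drop 6:b onto {5:a}
drop 7:a onto {6:b}
drop 8:b onto {7:a}
drop 9:a onto {8:b}
drop 10:e onto {9:a}
ground layer = {0:a}
drop-orders for the pieces not yet dropped (sum over which currently-grounded one goes next):
  1 to go: {10} 1
  2 to go: {9,10} 1
  3 to go: {8,9,10} 1
  4 to go: {7,8,9,10} 1
  5 to go: {6,7,8,9,10} 1
  6 to go: {5,6,7,8,9,10} 1
  7 to go: {2,5,6,7,8,9,10} 1  {4,5,6,7,8,9,10} 1
  8 to go: {1,2,5,6,7,8,9,10} 1  {2,4,5,6,7,8,9,10} 2  {3,4,5,6,7,8,9,10} 1
  9 to go: {1,2,4,5,6,7,8,9,10} 3  {2,3,4,5,6,7,8,9,10} 3
  if 0:a drops first: 6 orders

6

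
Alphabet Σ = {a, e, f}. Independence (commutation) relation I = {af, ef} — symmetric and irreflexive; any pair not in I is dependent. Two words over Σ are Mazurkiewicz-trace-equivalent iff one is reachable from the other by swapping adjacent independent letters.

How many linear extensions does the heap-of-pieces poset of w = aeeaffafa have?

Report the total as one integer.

84

piece 0:a — minimal
piece 1:e rests on {0:a}
piece 2:e rests on {1:e}
piece 3:a rests on {2:e}
piece 4:f — minimal
piece 5:f rests on {4:f}
piece 6:a rests on {3:a}
piece 7:f rests on {5:f}
piece 8:a rests on {6:a}
minimal pieces: {0:a, 4:f}
ways to finish when only these pieces remain (= sum over removing one remaining piece with nothing left below it):
  1 left: {7}→1  {8}→1
  2 left: {5,7}→1  {6,8}→1  {7,8}→2
  3 left: {3,6,8}→1  {4,5,7}→1  {5,7,8}→3  {6,7,8}→3
  4 left: {2,3,6,8}→1  {3,6,7,8}→4  {4,5,7,8}→4  {5,6,7,8}→6
  5 left: {1,2,3,6,8}→1  {2,3,6,7,8}→5  {3,5,6,7,8}→10  {4,5,6,7,8}→10
  6 left: {0,1,2,3,6,8}→1  {1,2,3,6,7,8}→6  {2,3,5,6,7,8}→15  {3,4,5,6,7,8}→20
  7 left: {0,1,2,3,6,7,8}→7  {1,2,3,5,6,7,8}→21  {2,3,4,5,6,7,8}→35
  placing 0:a first → 56 extensions
  placing 4:f first → 28 extensions
total linear extensions = 84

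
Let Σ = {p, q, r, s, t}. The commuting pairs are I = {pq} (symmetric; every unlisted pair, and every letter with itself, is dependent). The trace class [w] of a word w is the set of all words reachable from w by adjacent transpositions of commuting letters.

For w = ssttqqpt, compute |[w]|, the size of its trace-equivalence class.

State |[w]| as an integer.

3

#0=s has no predecessor
#1=s depends on [0:s]
#2=t depends on [1:s]
#3=t depends on [2:t]
#4=q depends on [3:t]
#5=q depends on [4:q]
#6=p depends on [3:t]
#7=t depends on [5:q, 6:p]
sources: [0:s]
N(rest) = Σ N(rest − s) over sources s of rest; N(one piece) = 1:
  size 1 → [7]=1
  size 2 → [5,7]=1  [6,7]=1
  size 3 → [4,5,7]=1  [5,6,7]=2
  size 4 → [4,5,6,7]=3
  size 5 → [3,4,5,6,7]=3
  size 6 → [2,3,4,5,6,7]=3
  first=0(s) contributes 3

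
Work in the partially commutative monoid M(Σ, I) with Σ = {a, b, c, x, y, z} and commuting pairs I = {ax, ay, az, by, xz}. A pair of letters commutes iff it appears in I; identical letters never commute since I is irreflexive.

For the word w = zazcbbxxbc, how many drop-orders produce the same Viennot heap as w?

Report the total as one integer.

3

piece 0:z — minimal
piece 1:a — minimal
piece 2:z rests on {0:z}
piece 3:c rests on {1:a, 2:z}
piece 4:b rests on {3:c}
piece 5:b rests on {4:b}
piece 6:x rests on {5:b}
piece 7:x rests on {6:x}
piece 8:b rests on {7:x}
piece 9:c rests on {8:b}
minimal pieces: {0:z, 1:a}
ways to finish when only these pieces remain (= sum over removing one remaining piece with nothing left below it):
  1 left: {9}→1
  2 left: {8,9}→1
  3 left: {7,8,9}→1
  4 left: {6,7,8,9}→1
  5 left: {5,6,7,8,9}→1
  6 left: {4,5,6,7,8,9}→1
  7 left: {3,4,5,6,7,8,9}→1
  8 left: {1,3,4,5,6,7,8,9}→1  {2,3,4,5,6,7,8,9}→1
  placing 0:z first → 2 extensions
  placing 1:a first → 1 extensions
total linear extensions = 3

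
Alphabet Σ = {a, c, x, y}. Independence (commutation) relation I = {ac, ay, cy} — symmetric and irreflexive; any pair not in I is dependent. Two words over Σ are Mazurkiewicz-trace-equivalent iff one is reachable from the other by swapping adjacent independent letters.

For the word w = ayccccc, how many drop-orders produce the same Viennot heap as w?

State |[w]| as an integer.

42

drop 0:a onto floor
drop 1:y onto floor
drop 2:c onto floor
drop 3:c onto {2:c}
drop 4:c onto {3:c}
drop 5:c onto {4:c}
drop 6:c onto {5:c}
ground layer = {0:a, 1:y, 2:c}
drop-orders for the pieces not yet dropped (sum over which currently-grounded one goes next):
  1 to go: {0} 1  {1} 1  {6} 1
  2 to go: {0,1} 2  {0,6} 2  {1,6} 2  {5,6} 1
  3 to go: {0,1,6} 6  {0,5,6} 3  {1,5,6} 3  {4,5,6} 1
  4 to go: {0,1,5,6} 12  {0,4,5,6} 4  {1,4,5,6} 4  {3,4,5,6} 1
  5 to go: {0,1,4,5,6} 20  {0,3,4,5,6} 5  {1,3,4,5,6} 5  {2,3,4,5,6} 1
  if 0:a drops first: 6 orders
  if 1:y drops first: 6 orders
  if 2:c drops first: 30 orders
heap linearizations: 42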